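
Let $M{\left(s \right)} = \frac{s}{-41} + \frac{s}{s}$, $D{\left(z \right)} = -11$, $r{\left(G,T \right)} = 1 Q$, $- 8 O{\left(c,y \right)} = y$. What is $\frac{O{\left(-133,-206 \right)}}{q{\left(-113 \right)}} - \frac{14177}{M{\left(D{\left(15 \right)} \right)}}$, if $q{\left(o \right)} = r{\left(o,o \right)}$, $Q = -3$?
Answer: $- \frac{872555}{78} \approx -11187.0$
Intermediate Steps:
$O{\left(c,y \right)} = - \frac{y}{8}$
$r{\left(G,T \right)} = -3$ ($r{\left(G,T \right)} = 1 \left(-3\right) = -3$)
$M{\left(s \right)} = 1 - \frac{s}{41}$ ($M{\left(s \right)} = s \left(- \frac{1}{41}\right) + 1 = - \frac{s}{41} + 1 = 1 - \frac{s}{41}$)
$q{\left(o \right)} = -3$
$\frac{O{\left(-133,-206 \right)}}{q{\left(-113 \right)}} - \frac{14177}{M{\left(D{\left(15 \right)} \right)}} = \frac{\left(- \frac{1}{8}\right) \left(-206\right)}{-3} - \frac{14177}{1 - - \frac{11}{41}} = \frac{103}{4} \left(- \frac{1}{3}\right) - \frac{14177}{1 + \frac{11}{41}} = - \frac{103}{12} - \frac{14177}{\frac{52}{41}} = - \frac{103}{12} - \frac{581257}{52} = - \frac{872555}{78}$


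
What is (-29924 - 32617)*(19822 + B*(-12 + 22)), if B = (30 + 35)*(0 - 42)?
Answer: 467681598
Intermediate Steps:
B = -2730 (B = 65*(-42) = -2730)
(-29924 - 32617)*(19822 + B*(-12 + 22)) = (-29924 - 32617)*(19822 - 2730*(-12 + 22)) = -62541*(19822 - 2730*10) = -62541*(19822 - 27300) = -62541*(-7478) = 467681598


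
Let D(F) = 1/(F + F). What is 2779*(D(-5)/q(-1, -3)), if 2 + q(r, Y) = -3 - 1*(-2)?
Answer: 2779/30 ≈ 92.633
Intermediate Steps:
q(r, Y) = -3 (q(r, Y) = -2 + (-3 - 1*(-2)) = -2 + (-3 + 2) = -2 - 1 = -3)
D(F) = 1/(2*F)
2779*(D(-5)/q(-1, -3)) = 2779*(((½)/(-5))/(-3)) = 2779*(((½)*(-⅕))*(-⅓)) = 2779*(-⅒*(-⅓)) = 2779*(1/30) = 2779/30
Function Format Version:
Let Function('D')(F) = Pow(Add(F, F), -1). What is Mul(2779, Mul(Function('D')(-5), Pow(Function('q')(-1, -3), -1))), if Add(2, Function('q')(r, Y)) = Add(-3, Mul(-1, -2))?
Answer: Rational(2779, 30) ≈ 92.633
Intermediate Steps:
Function('q')(r, Y) = -3 (Function('q')(r, Y) = Add(-2, Add(-3, Mul(-1, -2))) = Add(-2, Add(-3, 2)) = Add(-2, -1) = -3)
Function('D')(F) = Mul(Rational(1, 2), Pow(F, -1)) (Function('D')(F) = Pow(Mul(2, F), -1) = Mul(Rational(1, 2), Pow(F, -1)))
Mul(2779, Mul(Function('D')(-5), Pow(Function('q')(-1, -3), -1))) = Mul(2779, Mul(Mul(Rational(1, 2), Pow(-5, -1)), Pow(-3, -1))) = Mul(2779, Mul(Mul(Rational(1, 2), Rational(-1, 5)), Rational(-1, 3))) = Mul(2779, Mul(Rational(-1, 10), Rational(-1, 3))) = Mul(2779, Rational(1, 30)) = Rational(2779, 30)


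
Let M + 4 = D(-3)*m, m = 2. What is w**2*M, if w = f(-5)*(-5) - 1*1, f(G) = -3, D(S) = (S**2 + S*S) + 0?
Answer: 6272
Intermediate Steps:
D(S) = 2*S**2 (D(S) = (S**2 + S**2) + 0 = 2*S**2 + 0 = 2*S**2)
w = 14 (w = -3*(-5) - 1*1 = 15 - 1 = 14)
M = 32 (M = -4 + (2*(-3)**2)*2 = -4 + (2*9)*2 = -4 + 18*2 = -4 + 36 = 32)
w**2*M = 14**2*32 = 196*32 = 6272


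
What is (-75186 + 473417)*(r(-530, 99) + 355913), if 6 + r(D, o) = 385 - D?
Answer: 142097581882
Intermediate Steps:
r(D, o) = 379 - D (r(D, o) = -6 + (385 - D) = 379 - D)
(-75186 + 473417)*(r(-530, 99) + 355913) = (-75186 + 473417)*((379 - 1*(-530)) + 355913) = 398231*((379 + 530) + 355913) = 398231*(909 + 355913) = 398231*356822 = 142097581882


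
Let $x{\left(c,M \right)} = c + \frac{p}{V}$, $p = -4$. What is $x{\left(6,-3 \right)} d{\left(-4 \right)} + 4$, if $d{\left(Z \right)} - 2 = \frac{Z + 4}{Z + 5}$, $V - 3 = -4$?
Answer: $24$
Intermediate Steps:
$V = -1$ ($V = 3 - 4 = -1$)
$d{\left(Z \right)} = 2 + \frac{4 + Z}{5 + Z}$ ($d{\left(Z \right)} = 2 + \frac{Z + 4}{Z + 5} = 2 + \frac{4 + Z}{5 + Z}$)
$x{\left(c,M \right)} = 4 + c$ ($x{\left(c,M \right)} = c - \frac{4}{-1} = c - -4 = c + 4 = 4 + c$)
$x{\left(6,-3 \right)} d{\left(-4 \right)} + 4 = \left(4 + 6\right) \frac{14 + 3 \left(-4\right)}{5 - 4} + 4 = 10 \frac{14 - 12}{1} + 4 = 10 \cdot 1 \cdot 2 + 4 = 10 \cdot 2 + 4 = 20 + 4 = 24$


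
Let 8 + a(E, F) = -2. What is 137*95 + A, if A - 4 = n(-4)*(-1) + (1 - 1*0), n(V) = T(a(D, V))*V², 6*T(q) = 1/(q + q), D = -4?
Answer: 195302/15 ≈ 13020.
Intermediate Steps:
a(E, F) = -10 (a(E, F) = -8 - 2 = -10)
T(q) = 1/(12*q) (T(q) = 1/(6*(q + q)) = 1/(6*((2*q))) = (1/(2*q))/6 = 1/(12*q))
n(V) = -V²/120 (n(V) = ((1/12)/(-10))*V² = ((1/12)*(-⅒))*V² = -V²/120)
A = 77/15 (A = 4 + (-1/120*(-4)²*(-1) + (1 - 1*0)) = 4 + (-1/120*16*(-1) + (1 + 0)) = 4 + (-2/15*(-1) + 1) = 4 + (2/15 + 1) = 4 + 17/15 = 77/15 ≈ 5.1333)
137*95 + A = 137*95 + 77/15 = 13015 + 77/15 = 195302/15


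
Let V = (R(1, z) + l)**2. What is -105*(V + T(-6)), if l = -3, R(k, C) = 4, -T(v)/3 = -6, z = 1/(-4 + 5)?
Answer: -1995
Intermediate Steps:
z = 1 (z = 1/1 = 1)
T(v) = 18 (T(v) = -3*(-6) = 18)
V = 1 (V = (4 - 3)**2 = 1**2 = 1)
-105*(V + T(-6)) = -105*(1 + 18) = -105*19 = -1995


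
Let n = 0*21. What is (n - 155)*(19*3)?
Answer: -8835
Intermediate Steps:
n = 0
(n - 155)*(19*3) = (0 - 155)*(19*3) = -155*57 = -8835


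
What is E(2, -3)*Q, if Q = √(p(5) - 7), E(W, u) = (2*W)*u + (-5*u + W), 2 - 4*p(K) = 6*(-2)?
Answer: 5*I*√14/2 ≈ 9.3541*I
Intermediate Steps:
p(K) = 7/2 (p(K) = ½ - 3*(-2)/2 = ½ - ¼*(-12) = ½ + 3 = 7/2)
E(W, u) = W - 5*u + 2*W*u (E(W, u) = 2*W*u + (W - 5*u) = W - 5*u + 2*W*u)
Q = I*√14/2 (Q = √(7/2 - 7) = √(-7/2) = I*√14/2 ≈ 1.8708*I)
E(2, -3)*Q = (2 - 5*(-3) + 2*2*(-3))*(I*√14/2) = (2 + 15 - 12)*(I*√14/2) = 5*(I*√14/2) = 5*I*√14/2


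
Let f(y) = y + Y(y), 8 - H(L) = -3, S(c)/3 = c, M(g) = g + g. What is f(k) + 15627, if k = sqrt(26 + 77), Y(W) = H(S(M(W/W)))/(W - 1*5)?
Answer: 1218961/78 + 89*sqrt(103)/78 ≈ 15639.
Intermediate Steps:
M(g) = 2*g
S(c) = 3*c
H(L) = 11 (H(L) = 8 - 1*(-3) = 8 + 3 = 11)
Y(W) = 11/(-5 + W) (Y(W) = 11/(W - 1*5) = 11/(W - 5) = 11/(-5 + W))
k = sqrt(103) ≈ 10.149
f(y) = y + 11/(-5 + y)
f(k) + 15627 = (11 + sqrt(103)*(-5 + sqrt(103)))/(-5 + sqrt(103)) + 15627 = 15627 + (11 + sqrt(103)*(-5 + sqrt(103)))/(-5 + sqrt(103))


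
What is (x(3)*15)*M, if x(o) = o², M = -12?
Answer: -1620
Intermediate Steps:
(x(3)*15)*M = (3²*15)*(-12) = (9*15)*(-12) = 135*(-12) = -1620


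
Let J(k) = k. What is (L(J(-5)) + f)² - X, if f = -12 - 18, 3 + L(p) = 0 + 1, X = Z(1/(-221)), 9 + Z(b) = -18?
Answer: 1051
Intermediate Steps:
Z(b) = -27 (Z(b) = -9 - 18 = -27)
X = -27
L(p) = -2 (L(p) = -3 + (0 + 1) = -3 + 1 = -2)
f = -30
(L(J(-5)) + f)² - X = (-2 - 30)² - 1*(-27) = (-32)² + 27 = 1024 + 27 = 1051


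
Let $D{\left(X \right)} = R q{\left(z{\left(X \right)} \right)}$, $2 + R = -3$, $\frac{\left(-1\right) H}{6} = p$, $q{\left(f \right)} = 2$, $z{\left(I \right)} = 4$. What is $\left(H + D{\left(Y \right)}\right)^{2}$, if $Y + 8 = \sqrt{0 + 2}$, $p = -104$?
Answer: $376996$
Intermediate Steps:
$H = 624$ ($H = \left(-6\right) \left(-104\right) = 624$)
$Y = -8 + \sqrt{2}$ ($Y = -8 + \sqrt{0 + 2} = -8 + \sqrt{2} \approx -6.5858$)
$R = -5$ ($R = -2 - 3 = -5$)
$D{\left(X \right)} = -10$ ($D{\left(X \right)} = \left(-5\right) 2 = -10$)
$\left(H + D{\left(Y \right)}\right)^{2} = \left(624 - 10\right)^{2} = 614^{2} = 376996$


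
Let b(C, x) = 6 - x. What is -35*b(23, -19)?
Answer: -875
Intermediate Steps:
-35*b(23, -19) = -35*(6 - 1*(-19)) = -35*(6 + 19) = -35*25 = -875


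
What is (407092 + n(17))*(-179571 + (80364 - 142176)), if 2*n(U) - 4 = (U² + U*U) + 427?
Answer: -196773731919/2 ≈ -9.8387e+10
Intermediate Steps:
n(U) = 431/2 + U² (n(U) = 2 + ((U² + U*U) + 427)/2 = 2 + ((U² + U²) + 427)/2 = 2 + (2*U² + 427)/2 = 2 + (427 + 2*U²)/2 = 2 + (427/2 + U²) = 431/2 + U²)
(407092 + n(17))*(-179571 + (80364 - 142176)) = (407092 + (431/2 + 17²))*(-179571 + (80364 - 142176)) = (407092 + (431/2 + 289))*(-179571 - 61812) = (407092 + 1009/2)*(-241383) = (815193/2)*(-241383) = -196773731919/2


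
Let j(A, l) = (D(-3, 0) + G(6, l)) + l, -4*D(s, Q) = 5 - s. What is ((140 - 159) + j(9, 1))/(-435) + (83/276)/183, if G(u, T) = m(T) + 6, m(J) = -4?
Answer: 315083/7323660 ≈ 0.043023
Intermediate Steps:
D(s, Q) = -5/4 + s/4 (D(s, Q) = -(5 - s)/4 = -5/4 + s/4)
G(u, T) = 2 (G(u, T) = -4 + 6 = 2)
j(A, l) = l (j(A, l) = ((-5/4 + (1/4)*(-3)) + 2) + l = ((-5/4 - 3/4) + 2) + l = (-2 + 2) + l = 0 + l = l)
((140 - 159) + j(9, 1))/(-435) + (83/276)/183 = ((140 - 159) + 1)/(-435) + (83/276)/183 = (-19 + 1)*(-1/435) + (83*(1/276))*(1/183) = -18*(-1/435) + (83/276)*(1/183) = 6/145 + 83/50508 = 315083/7323660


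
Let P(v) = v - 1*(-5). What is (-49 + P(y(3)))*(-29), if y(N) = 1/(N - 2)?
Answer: 1247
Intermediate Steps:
y(N) = 1/(-2 + N)
P(v) = 5 + v (P(v) = v + 5 = 5 + v)
(-49 + P(y(3)))*(-29) = (-49 + (5 + 1/(-2 + 3)))*(-29) = (-49 + (5 + 1/1))*(-29) = (-49 + (5 + 1))*(-29) = (-49 + 6)*(-29) = -43*(-29) = 1247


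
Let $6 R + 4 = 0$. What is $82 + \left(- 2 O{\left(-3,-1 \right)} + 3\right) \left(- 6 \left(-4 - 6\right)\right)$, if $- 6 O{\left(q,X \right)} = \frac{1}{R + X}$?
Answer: $250$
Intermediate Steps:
$R = - \frac{2}{3}$ ($R = - \frac{2}{3} + \frac{1}{6} \cdot 0 = - \frac{2}{3} + 0 = - \frac{2}{3} \approx -0.66667$)
$O{\left(q,X \right)} = - \frac{1}{6 \left(- \frac{2}{3} + X\right)}$
$82 + \left(- 2 O{\left(-3,-1 \right)} + 3\right) \left(- 6 \left(-4 - 6\right)\right) = 82 + \left(- 2 \left(- \frac{1}{-4 + 6 \left(-1\right)}\right) + 3\right) \left(- 6 \left(-4 - 6\right)\right) = 82 + \left(- 2 \left(- \frac{1}{-4 - 6}\right) + 3\right) \left(\left(-6\right) \left(-10\right)\right) = 82 + \left(- 2 \left(- \frac{1}{-10}\right) + 3\right) 60 = 82 + \left(- 2 \left(\left(-1\right) \left(- \frac{1}{10}\right)\right) + 3\right) 60 = 82 + \left(\left(-2\right) \frac{1}{10} + 3\right) 60 = 82 + \left(- \frac{1}{5} + 3\right) 60 = 82 + \frac{14}{5} \cdot 60 = 82 + 168 = 250$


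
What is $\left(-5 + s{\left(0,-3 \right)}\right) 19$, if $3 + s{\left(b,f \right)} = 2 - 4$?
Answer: $-190$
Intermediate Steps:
$s{\left(b,f \right)} = -5$ ($s{\left(b,f \right)} = -3 + \left(2 - 4\right) = -3 - 2 = -5$)
$\left(-5 + s{\left(0,-3 \right)}\right) 19 = \left(-5 - 5\right) 19 = \left(-10\right) 19 = -190$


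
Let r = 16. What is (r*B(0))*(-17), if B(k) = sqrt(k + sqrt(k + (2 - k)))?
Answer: -272*2**(1/4) ≈ -323.46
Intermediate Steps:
B(k) = sqrt(k + sqrt(2))
(r*B(0))*(-17) = (16*sqrt(0 + sqrt(2)))*(-17) = (16*sqrt(sqrt(2)))*(-17) = (16*2**(1/4))*(-17) = -272*2**(1/4)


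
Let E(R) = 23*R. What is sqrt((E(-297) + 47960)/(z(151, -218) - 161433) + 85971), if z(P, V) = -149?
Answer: sqrt(2244588075018926)/161582 ≈ 293.21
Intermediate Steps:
sqrt((E(-297) + 47960)/(z(151, -218) - 161433) + 85971) = sqrt((23*(-297) + 47960)/(-149 - 161433) + 85971) = sqrt((-6831 + 47960)/(-161582) + 85971) = sqrt(41129*(-1/161582) + 85971) = sqrt(-41129/161582 + 85971) = sqrt(13891324993/161582) = sqrt(2244588075018926)/161582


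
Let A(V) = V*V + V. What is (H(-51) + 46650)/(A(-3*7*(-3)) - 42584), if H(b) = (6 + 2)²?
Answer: -23357/19276 ≈ -1.2117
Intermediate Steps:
A(V) = V + V² (A(V) = V² + V = V + V²)
H(b) = 64 (H(b) = 8² = 64)
(H(-51) + 46650)/(A(-3*7*(-3)) - 42584) = (64 + 46650)/((-3*7*(-3))*(1 - 3*7*(-3)) - 42584) = 46714/((-21*(-3))*(1 - 21*(-3)) - 42584) = 46714/(63*(1 + 63) - 42584) = 46714/(63*64 - 42584) = 46714/(4032 - 42584) = 46714/(-38552) = 46714*(-1/38552) = -23357/19276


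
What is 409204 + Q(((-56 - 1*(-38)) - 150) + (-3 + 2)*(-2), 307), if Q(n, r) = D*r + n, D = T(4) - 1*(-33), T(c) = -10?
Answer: 416099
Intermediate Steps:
D = 23 (D = -10 - 1*(-33) = -10 + 33 = 23)
Q(n, r) = n + 23*r (Q(n, r) = 23*r + n = n + 23*r)
409204 + Q(((-56 - 1*(-38)) - 150) + (-3 + 2)*(-2), 307) = 409204 + ((((-56 - 1*(-38)) - 150) + (-3 + 2)*(-2)) + 23*307) = 409204 + ((((-56 + 38) - 150) - 1*(-2)) + 7061) = 409204 + (((-18 - 150) + 2) + 7061) = 409204 + ((-168 + 2) + 7061) = 409204 + (-166 + 7061) = 409204 + 6895 = 416099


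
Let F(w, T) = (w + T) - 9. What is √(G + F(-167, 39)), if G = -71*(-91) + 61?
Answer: √6385 ≈ 79.906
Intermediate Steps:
G = 6522 (G = 6461 + 61 = 6522)
F(w, T) = -9 + T + w (F(w, T) = (T + w) - 9 = -9 + T + w)
√(G + F(-167, 39)) = √(6522 + (-9 + 39 - 167)) = √(6522 - 137) = √6385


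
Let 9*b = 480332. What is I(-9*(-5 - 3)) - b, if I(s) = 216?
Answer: -478388/9 ≈ -53154.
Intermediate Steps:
b = 480332/9 (b = (⅑)*480332 = 480332/9 ≈ 53370.)
I(-9*(-5 - 3)) - b = 216 - 1*480332/9 = 216 - 480332/9 = -478388/9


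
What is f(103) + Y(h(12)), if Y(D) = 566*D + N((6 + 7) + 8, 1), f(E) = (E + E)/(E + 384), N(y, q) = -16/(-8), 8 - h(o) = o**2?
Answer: -37486132/487 ≈ -76974.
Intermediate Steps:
h(o) = 8 - o**2
N(y, q) = 2 (N(y, q) = -16*(-1/8) = 2)
f(E) = 2*E/(384 + E) (f(E) = (2*E)/(384 + E) = 2*E/(384 + E))
Y(D) = 2 + 566*D (Y(D) = 566*D + 2 = 2 + 566*D)
f(103) + Y(h(12)) = 2*103/(384 + 103) + (2 + 566*(8 - 1*12**2)) = 2*103/487 + (2 + 566*(8 - 1*144)) = 2*103*(1/487) + (2 + 566*(8 - 144)) = 206/487 + (2 + 566*(-136)) = 206/487 + (2 - 76976) = 206/487 - 76974 = -37486132/487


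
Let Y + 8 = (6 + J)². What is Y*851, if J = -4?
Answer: -3404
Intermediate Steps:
Y = -4 (Y = -8 + (6 - 4)² = -8 + 2² = -8 + 4 = -4)
Y*851 = -4*851 = -3404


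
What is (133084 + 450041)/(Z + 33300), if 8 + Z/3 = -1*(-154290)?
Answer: 194375/165382 ≈ 1.1753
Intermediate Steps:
Z = 462846 (Z = -24 + 3*(-1*(-154290)) = -24 + 3*154290 = -24 + 462870 = 462846)
(133084 + 450041)/(Z + 33300) = (133084 + 450041)/(462846 + 33300) = 583125/496146 = 583125*(1/496146) = 194375/165382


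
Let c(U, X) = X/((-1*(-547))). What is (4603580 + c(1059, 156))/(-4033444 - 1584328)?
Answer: -629539604/768230321 ≈ -0.81947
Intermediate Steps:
c(U, X) = X/547
(4603580 + c(1059, 156))/(-4033444 - 1584328) = (4603580 + (1/547)*156)/(-4033444 - 1584328) = (4603580 + 156/547)/(-5617772) = (2518158416/547)*(-1/5617772) = -629539604/768230321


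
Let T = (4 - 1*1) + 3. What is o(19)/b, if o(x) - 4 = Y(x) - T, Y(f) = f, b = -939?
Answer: -17/939 ≈ -0.018104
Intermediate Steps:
T = 6 (T = (4 - 1) + 3 = 3 + 3 = 6)
o(x) = -2 + x (o(x) = 4 + (x - 1*6) = 4 + (x - 6) = 4 + (-6 + x) = -2 + x)
o(19)/b = (-2 + 19)/(-939) = 17*(-1/939) = -17/939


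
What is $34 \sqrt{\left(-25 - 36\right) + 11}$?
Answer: $170 i \sqrt{2} \approx 240.42 i$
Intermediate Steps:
$34 \sqrt{\left(-25 - 36\right) + 11} = 34 \sqrt{-61 + 11} = 34 \sqrt{-50} = 34 \cdot 5 i \sqrt{2} = 170 i \sqrt{2}$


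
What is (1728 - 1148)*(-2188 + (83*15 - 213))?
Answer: -670480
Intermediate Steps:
(1728 - 1148)*(-2188 + (83*15 - 213)) = 580*(-2188 + (1245 - 213)) = 580*(-2188 + 1032) = 580*(-1156) = -670480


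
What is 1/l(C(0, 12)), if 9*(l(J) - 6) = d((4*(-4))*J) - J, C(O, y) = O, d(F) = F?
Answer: ⅙ ≈ 0.16667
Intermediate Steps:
l(J) = 6 - 17*J/9 (l(J) = 6 + ((4*(-4))*J - J)/9 = 6 + (-16*J - J)/9 = 6 + (-17*J)/9 = 6 - 17*J/9)
1/l(C(0, 12)) = 1/(6 - 17/9*0) = 1/(6 + 0) = 1/6 = ⅙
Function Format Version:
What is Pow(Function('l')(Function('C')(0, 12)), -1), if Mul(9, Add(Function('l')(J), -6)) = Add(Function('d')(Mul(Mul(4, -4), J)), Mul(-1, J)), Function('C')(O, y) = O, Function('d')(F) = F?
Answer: Rational(1, 6) ≈ 0.16667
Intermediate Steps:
Function('l')(J) = Add(6, Mul(Rational(-17, 9), J)) (Function('l')(J) = Add(6, Mul(Rational(1, 9), Add(Mul(Mul(4, -4), J), Mul(-1, J)))) = Add(6, Mul(Rational(1, 9), Add(Mul(-16, J), Mul(-1, J)))) = Add(6, Mul(Rational(1, 9), Mul(-17, J))) = Add(6, Mul(Rational(-17, 9), J)))
Pow(Function('l')(Function('C')(0, 12)), -1) = Pow(Add(6, Mul(Rational(-17, 9), 0)), -1) = Pow(Add(6, 0), -1) = Pow(6, -1) = Rational(1, 6)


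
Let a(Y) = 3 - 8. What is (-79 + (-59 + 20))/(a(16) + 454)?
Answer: -118/449 ≈ -0.26281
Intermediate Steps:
a(Y) = -5
(-79 + (-59 + 20))/(a(16) + 454) = (-79 + (-59 + 20))/(-5 + 454) = (-79 - 39)/449 = -118*1/449 = -118/449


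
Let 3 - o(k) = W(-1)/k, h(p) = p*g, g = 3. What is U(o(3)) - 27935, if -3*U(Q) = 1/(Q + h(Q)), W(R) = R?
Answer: -1117401/40 ≈ -27935.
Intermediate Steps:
h(p) = 3*p (h(p) = p*3 = 3*p)
o(k) = 3 + 1/k (o(k) = 3 - (-1)/k = 3 + 1/k)
U(Q) = -1/(12*Q) (U(Q) = -1/(3*(Q + 3*Q)) = -1/(4*Q)/3 = -1/(12*Q))
U(o(3)) - 27935 = -1/(12*(3 + 1/3)) - 27935 = -1/(12*(3 + ⅓)) - 27935 = -1/(12*10/3) - 27935 = -1/12*3/10 - 27935 = -1/40 - 27935 = -1117401/40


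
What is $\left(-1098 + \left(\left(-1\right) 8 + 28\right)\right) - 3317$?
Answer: $-4395$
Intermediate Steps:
$\left(-1098 + \left(\left(-1\right) 8 + 28\right)\right) - 3317 = \left(-1098 + \left(-8 + 28\right)\right) - 3317 = \left(-1098 + 20\right) - 3317 = -1078 - 3317 = -4395$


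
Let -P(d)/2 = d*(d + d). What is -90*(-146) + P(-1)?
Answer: 13136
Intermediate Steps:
P(d) = -4*d² (P(d) = -2*d*(d + d) = -2*d*2*d = -4*d²)
-90*(-146) + P(-1) = -90*(-146) - 4*(-1)² = 13140 - 4*1 = 13140 - 4 = 13136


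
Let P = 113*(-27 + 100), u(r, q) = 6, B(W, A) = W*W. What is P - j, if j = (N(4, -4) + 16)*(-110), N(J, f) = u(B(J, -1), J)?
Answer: 10669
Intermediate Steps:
B(W, A) = W**2
N(J, f) = 6
j = -2420 (j = (6 + 16)*(-110) = 22*(-110) = -2420)
P = 8249 (P = 113*73 = 8249)
P - j = 8249 - 1*(-2420) = 8249 + 2420 = 10669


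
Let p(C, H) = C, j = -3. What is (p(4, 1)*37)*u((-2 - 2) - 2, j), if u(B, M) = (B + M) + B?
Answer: -2220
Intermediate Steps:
u(B, M) = M + 2*B
(p(4, 1)*37)*u((-2 - 2) - 2, j) = (4*37)*(-3 + 2*((-2 - 2) - 2)) = 148*(-3 + 2*(-4 - 2)) = 148*(-3 + 2*(-6)) = 148*(-3 - 12) = 148*(-15) = -2220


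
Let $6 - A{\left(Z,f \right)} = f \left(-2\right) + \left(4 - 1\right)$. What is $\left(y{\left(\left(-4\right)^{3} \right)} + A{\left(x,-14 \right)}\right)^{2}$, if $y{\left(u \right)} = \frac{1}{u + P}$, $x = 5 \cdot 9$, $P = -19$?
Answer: $\frac{4309776}{6889} \approx 625.6$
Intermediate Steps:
$x = 45$
$A{\left(Z,f \right)} = 3 + 2 f$ ($A{\left(Z,f \right)} = 6 - \left(f \left(-2\right) + \left(4 - 1\right)\right) = 6 - \left(- 2 f + 3\right) = 6 - \left(3 - 2 f\right) = 6 + \left(-3 + 2 f\right) = 3 + 2 f$)
$y{\left(u \right)} = \frac{1}{-19 + u}$ ($y{\left(u \right)} = \frac{1}{u - 19} = \frac{1}{-19 + u}$)
$\left(y{\left(\left(-4\right)^{3} \right)} + A{\left(x,-14 \right)}\right)^{2} = \left(\frac{1}{-19 + \left(-4\right)^{3}} + \left(3 + 2 \left(-14\right)\right)\right)^{2} = \left(\frac{1}{-19 - 64} + \left(3 - 28\right)\right)^{2} = \left(\frac{1}{-83} - 25\right)^{2} = \left(- \frac{1}{83} - 25\right)^{2} = \left(- \frac{2076}{83}\right)^{2} = \frac{4309776}{6889}$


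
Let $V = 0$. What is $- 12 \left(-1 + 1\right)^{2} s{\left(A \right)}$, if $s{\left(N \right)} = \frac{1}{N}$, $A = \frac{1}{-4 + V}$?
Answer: $0$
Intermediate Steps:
$A = - \frac{1}{4}$ ($A = \frac{1}{-4 + 0} = \frac{1}{-4} = - \frac{1}{4} \approx -0.25$)
$- 12 \left(-1 + 1\right)^{2} s{\left(A \right)} = \frac{\left(-12\right) \left(-1 + 1\right)^{2}}{- \frac{1}{4}} = - 12 \cdot 0^{2} \left(-4\right) = \left(-12\right) 0 \left(-4\right) = 0 \left(-4\right) = 0$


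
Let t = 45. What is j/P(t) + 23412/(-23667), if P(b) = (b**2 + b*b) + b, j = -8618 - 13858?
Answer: -9965264/1538355 ≈ -6.4779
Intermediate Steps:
j = -22476
P(b) = b + 2*b**2 (P(b) = (b**2 + b**2) + b = 2*b**2 + b = b + 2*b**2)
j/P(t) + 23412/(-23667) = -22476*1/(45*(1 + 2*45)) + 23412/(-23667) = -22476*1/(45*(1 + 90)) + 23412*(-1/23667) = -22476/(45*91) - 7804/7889 = -22476/4095 - 7804/7889 = -22476*1/4095 - 7804/7889 = -7492/1365 - 7804/7889 = -9965264/1538355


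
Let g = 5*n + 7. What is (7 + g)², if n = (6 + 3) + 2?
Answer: 4761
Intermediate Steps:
n = 11 (n = 9 + 2 = 11)
g = 62 (g = 5*11 + 7 = 55 + 7 = 62)
(7 + g)² = (7 + 62)² = 69² = 4761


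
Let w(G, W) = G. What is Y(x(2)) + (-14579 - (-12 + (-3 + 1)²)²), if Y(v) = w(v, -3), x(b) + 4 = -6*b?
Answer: -14659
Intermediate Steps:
x(b) = -4 - 6*b
Y(v) = v
Y(x(2)) + (-14579 - (-12 + (-3 + 1)²)²) = (-4 - 6*2) + (-14579 - (-12 + (-3 + 1)²)²) = (-4 - 12) + (-14579 - (-12 + (-2)²)²) = -16 + (-14579 - (-12 + 4)²) = -16 + (-14579 - 1*(-8)²) = -16 + (-14579 - 1*64) = -16 + (-14579 - 64) = -16 - 14643 = -14659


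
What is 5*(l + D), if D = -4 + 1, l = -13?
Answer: -80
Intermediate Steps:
D = -3
5*(l + D) = 5*(-13 - 3) = 5*(-16) = -80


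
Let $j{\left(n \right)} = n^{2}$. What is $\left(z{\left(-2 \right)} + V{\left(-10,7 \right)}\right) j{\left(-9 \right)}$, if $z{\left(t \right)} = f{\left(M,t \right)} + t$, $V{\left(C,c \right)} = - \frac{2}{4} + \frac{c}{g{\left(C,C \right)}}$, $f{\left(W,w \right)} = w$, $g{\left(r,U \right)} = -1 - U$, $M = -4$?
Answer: $- \frac{603}{2} \approx -301.5$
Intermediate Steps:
$V{\left(C,c \right)} = - \frac{1}{2} + \frac{c}{-1 - C}$ ($V{\left(C,c \right)} = - \frac{2}{4} + \frac{c}{-1 - C} = \left(-2\right) \frac{1}{4} + \frac{c}{-1 - C} = - \frac{1}{2} + \frac{c}{-1 - C}$)
$z{\left(t \right)} = 2 t$ ($z{\left(t \right)} = t + t = 2 t$)
$\left(z{\left(-2 \right)} + V{\left(-10,7 \right)}\right) j{\left(-9 \right)} = \left(2 \left(-2\right) + \frac{-1 - -10 - 14}{2 \left(1 - 10\right)}\right) \left(-9\right)^{2} = \left(-4 + \frac{-1 + 10 - 14}{2 \left(-9\right)}\right) 81 = \left(-4 + \frac{1}{2} \left(- \frac{1}{9}\right) \left(-5\right)\right) 81 = \left(-4 + \frac{5}{18}\right) 81 = \left(- \frac{67}{18}\right) 81 = - \frac{603}{2}$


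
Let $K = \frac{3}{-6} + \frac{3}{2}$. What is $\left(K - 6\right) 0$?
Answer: $0$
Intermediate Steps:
$K = 1$ ($K = 3 \left(- \frac{1}{6}\right) + 3 \cdot \frac{1}{2} = - \frac{1}{2} + \frac{3}{2} = 1$)
$\left(K - 6\right) 0 = \left(1 - 6\right) 0 = \left(-5\right) 0 = 0$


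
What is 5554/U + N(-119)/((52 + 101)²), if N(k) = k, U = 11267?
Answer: 7568989/15514659 ≈ 0.48786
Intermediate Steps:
5554/U + N(-119)/((52 + 101)²) = 5554/11267 - 119/(52 + 101)² = 5554*(1/11267) - 119/(153²) = 5554/11267 - 119/23409 = 5554/11267 - 119*1/23409 = 5554/11267 - 7/1377 = 7568989/15514659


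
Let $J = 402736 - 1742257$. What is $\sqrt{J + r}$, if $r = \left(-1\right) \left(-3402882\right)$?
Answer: $\sqrt{2063361} \approx 1436.4$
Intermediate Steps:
$r = 3402882$
$J = -1339521$
$\sqrt{J + r} = \sqrt{-1339521 + 3402882} = \sqrt{2063361}$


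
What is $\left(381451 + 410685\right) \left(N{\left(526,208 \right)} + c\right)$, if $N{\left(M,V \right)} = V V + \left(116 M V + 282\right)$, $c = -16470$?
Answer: $10074705670944$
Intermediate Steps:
$N{\left(M,V \right)} = 282 + V^{2} + 116 M V$ ($N{\left(M,V \right)} = V^{2} + \left(116 M V + 282\right) = V^{2} + \left(282 + 116 M V\right) = 282 + V^{2} + 116 M V$)
$\left(381451 + 410685\right) \left(N{\left(526,208 \right)} + c\right) = \left(381451 + 410685\right) \left(\left(282 + 208^{2} + 116 \cdot 526 \cdot 208\right) - 16470\right) = 792136 \left(\left(282 + 43264 + 12691328\right) - 16470\right) = 792136 \left(12734874 - 16470\right) = 792136 \cdot 12718404 = 10074705670944$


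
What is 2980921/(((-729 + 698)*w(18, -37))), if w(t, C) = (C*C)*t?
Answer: -2980921/763902 ≈ -3.9022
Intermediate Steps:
w(t, C) = t*C² (w(t, C) = C²*t = t*C²)
2980921/(((-729 + 698)*w(18, -37))) = 2980921/(((-729 + 698)*(18*(-37)²))) = 2980921/((-558*1369)) = 2980921/((-31*24642)) = 2980921/(-763902) = 2980921*(-1/763902) = -2980921/763902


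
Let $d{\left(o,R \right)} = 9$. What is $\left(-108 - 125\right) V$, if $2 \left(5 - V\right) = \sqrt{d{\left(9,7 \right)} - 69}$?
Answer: $-1165 + 233 i \sqrt{15} \approx -1165.0 + 902.41 i$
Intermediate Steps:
$V = 5 - i \sqrt{15}$ ($V = 5 - \frac{\sqrt{9 - 69}}{2} = 5 - \frac{\sqrt{-60}}{2} = 5 - \frac{2 i \sqrt{15}}{2} = 5 - i \sqrt{15} \approx 5.0 - 3.873 i$)
$\left(-108 - 125\right) V = \left(-108 - 125\right) \left(5 - i \sqrt{15}\right) = - 233 \left(5 - i \sqrt{15}\right) = -1165 + 233 i \sqrt{15}$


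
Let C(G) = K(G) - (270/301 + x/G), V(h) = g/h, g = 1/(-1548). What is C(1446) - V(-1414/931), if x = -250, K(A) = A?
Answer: 762409037381/527518152 ≈ 1445.3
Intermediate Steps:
g = -1/1548 ≈ -0.00064600
V(h) = -1/(1548*h)
C(G) = -270/301 + G + 250/G (C(G) = G - (270/301 - 250/G) = G + (-270/301 + 250/G) = -270/301 + G + 250/G)
C(1446) - V(-1414/931) = (-270/301 + 1446 + 250/1446) - (-1)/(1548*((-1414/931))) = (-270/301 + 1446 + 250*(1/1446)) - (-1)/(1548*((-1414*1/931))) = (-270/301 + 1446 + 125/723) - (-1)/(1548*(-202/133)) = 314525273/217623 - (-1)*(-133)/(1548*202) = 314525273/217623 - 1*133/312696 = 314525273/217623 - 133/312696 = 762409037381/527518152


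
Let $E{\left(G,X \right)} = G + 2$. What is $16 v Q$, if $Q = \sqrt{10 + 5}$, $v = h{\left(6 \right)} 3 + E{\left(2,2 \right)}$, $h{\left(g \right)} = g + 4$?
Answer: $544 \sqrt{15} \approx 2106.9$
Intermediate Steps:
$E{\left(G,X \right)} = 2 + G$
$h{\left(g \right)} = 4 + g$
$v = 34$ ($v = \left(4 + 6\right) 3 + \left(2 + 2\right) = 10 \cdot 3 + 4 = 30 + 4 = 34$)
$Q = \sqrt{15} \approx 3.873$
$16 v Q = 16 \cdot 34 \sqrt{15} = 544 \sqrt{15}$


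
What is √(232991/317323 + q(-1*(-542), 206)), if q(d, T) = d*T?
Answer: 101*√1102122118401/317323 ≈ 334.14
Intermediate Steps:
q(d, T) = T*d
√(232991/317323 + q(-1*(-542), 206)) = √(232991/317323 + 206*(-1*(-542))) = √(232991*(1/317323) + 206*542) = √(232991/317323 + 111652) = √(35429980587/317323) = 101*√1102122118401/317323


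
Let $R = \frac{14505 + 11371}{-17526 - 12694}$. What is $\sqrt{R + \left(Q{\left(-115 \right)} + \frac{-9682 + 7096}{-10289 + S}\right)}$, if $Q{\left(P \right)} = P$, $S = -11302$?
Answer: $\frac{2 i \sqrt{85542557140821045}}{54373335} \approx 10.758 i$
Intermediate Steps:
$R = - \frac{6469}{7555}$ ($R = \frac{25876}{-30220} = 25876 \left(- \frac{1}{30220}\right) = - \frac{6469}{7555} \approx -0.85625$)
$\sqrt{R + \left(Q{\left(-115 \right)} + \frac{-9682 + 7096}{-10289 + S}\right)} = \sqrt{- \frac{6469}{7555} - \left(115 - \frac{-9682 + 7096}{-10289 - 11302}\right)} = \sqrt{- \frac{6469}{7555} - \left(115 + \frac{2586}{-21591}\right)} = \sqrt{- \frac{6469}{7555} - \frac{826793}{7197}} = \sqrt{- \frac{6292978508}{54373335}} = \frac{2 i \sqrt{85542557140821045}}{54373335}$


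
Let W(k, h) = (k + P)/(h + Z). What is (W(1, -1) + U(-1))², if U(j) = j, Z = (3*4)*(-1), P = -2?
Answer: 144/169 ≈ 0.85207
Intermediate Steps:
Z = -12 (Z = 12*(-1) = -12)
W(k, h) = (-2 + k)/(-12 + h) (W(k, h) = (k - 2)/(h - 12) = (-2 + k)/(-12 + h))
(W(1, -1) + U(-1))² = ((-2 + 1)/(-12 - 1) - 1)² = (-1/(-13) - 1)² = (-1/13*(-1) - 1)² = (1/13 - 1)² = (-12/13)² = 144/169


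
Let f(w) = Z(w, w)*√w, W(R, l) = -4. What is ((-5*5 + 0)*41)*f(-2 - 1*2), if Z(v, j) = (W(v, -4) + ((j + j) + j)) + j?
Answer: 41000*I ≈ 41000.0*I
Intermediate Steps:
Z(v, j) = -4 + 4*j (Z(v, j) = (-4 + ((j + j) + j)) + j = (-4 + (2*j + j)) + j = (-4 + 3*j) + j = -4 + 4*j)
f(w) = √w*(-4 + 4*w) (f(w) = (-4 + 4*w)*√w = √w*(-4 + 4*w))
((-5*5 + 0)*41)*f(-2 - 1*2) = ((-5*5 + 0)*41)*(4*√(-2 - 1*2)*(-1 + (-2 - 1*2))) = ((-25 + 0)*41)*(4*√(-2 - 2)*(-1 + (-2 - 2))) = (-25*41)*(4*√(-4)*(-1 - 4)) = -4100*2*I*(-5) = -(-41000)*I = 41000*I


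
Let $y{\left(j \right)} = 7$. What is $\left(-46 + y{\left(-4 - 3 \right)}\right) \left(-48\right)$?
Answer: $1872$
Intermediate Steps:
$\left(-46 + y{\left(-4 - 3 \right)}\right) \left(-48\right) = \left(-46 + 7\right) \left(-48\right) = \left(-39\right) \left(-48\right) = 1872$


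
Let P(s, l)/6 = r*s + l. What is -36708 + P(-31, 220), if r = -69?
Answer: -22554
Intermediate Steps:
P(s, l) = -414*s + 6*l (P(s, l) = 6*(-69*s + l) = 6*(l - 69*s) = -414*s + 6*l)
-36708 + P(-31, 220) = -36708 + (-414*(-31) + 6*220) = -36708 + (12834 + 1320) = -36708 + 14154 = -22554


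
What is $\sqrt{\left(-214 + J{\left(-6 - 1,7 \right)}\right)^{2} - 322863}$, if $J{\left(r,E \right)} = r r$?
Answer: $i \sqrt{295638} \approx 543.73 i$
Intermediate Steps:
$J{\left(r,E \right)} = r^{2}$
$\sqrt{\left(-214 + J{\left(-6 - 1,7 \right)}\right)^{2} - 322863} = \sqrt{\left(-214 + \left(-6 - 1\right)^{2}\right)^{2} - 322863} = \sqrt{\left(-214 + \left(-7\right)^{2}\right)^{2} - 322863} = \sqrt{\left(-214 + 49\right)^{2} - 322863} = \sqrt{\left(-165\right)^{2} - 322863} = \sqrt{27225 - 322863} = \sqrt{-295638} = i \sqrt{295638}$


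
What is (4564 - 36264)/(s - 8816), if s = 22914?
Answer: -15850/7049 ≈ -2.2485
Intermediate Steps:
(4564 - 36264)/(s - 8816) = (4564 - 36264)/(22914 - 8816) = -31700/14098 = -31700*1/14098 = -15850/7049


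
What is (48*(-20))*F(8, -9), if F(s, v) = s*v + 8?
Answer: 61440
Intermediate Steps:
F(s, v) = 8 + s*v
(48*(-20))*F(8, -9) = (48*(-20))*(8 + 8*(-9)) = -960*(8 - 72) = -960*(-64) = 61440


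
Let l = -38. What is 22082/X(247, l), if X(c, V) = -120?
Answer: -11041/60 ≈ -184.02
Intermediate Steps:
22082/X(247, l) = 22082/(-120) = 22082*(-1/120) = -11041/60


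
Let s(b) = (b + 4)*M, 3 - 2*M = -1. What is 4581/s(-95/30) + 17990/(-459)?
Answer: 6218087/2295 ≈ 2709.4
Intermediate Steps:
M = 2 (M = 3/2 - 1/2*(-1) = 3/2 + 1/2 = 2)
s(b) = 8 + 2*b (s(b) = (b + 4)*2 = (4 + b)*2 = 8 + 2*b)
4581/s(-95/30) + 17990/(-459) = 4581/(8 + 2*(-95/30)) + 17990/(-459) = 4581/(8 + 2*(-95*1/30)) + 17990*(-1/459) = 4581/(8 + 2*(-19/6)) - 17990/459 = 4581/(8 - 19/3) - 17990/459 = 4581/(5/3) - 17990/459 = 4581*(3/5) - 17990/459 = 13743/5 - 17990/459 = 6218087/2295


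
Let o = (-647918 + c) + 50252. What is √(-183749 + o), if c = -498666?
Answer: I*√1280081 ≈ 1131.4*I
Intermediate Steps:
o = -1096332 (o = (-647918 - 498666) + 50252 = -1146584 + 50252 = -1096332)
√(-183749 + o) = √(-183749 - 1096332) = √(-1280081) = I*√1280081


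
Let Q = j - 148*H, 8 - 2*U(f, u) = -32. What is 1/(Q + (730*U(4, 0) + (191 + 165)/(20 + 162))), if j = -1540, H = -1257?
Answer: 91/18117914 ≈ 5.0227e-6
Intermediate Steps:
U(f, u) = 20 (U(f, u) = 4 - 1/2*(-32) = 4 + 16 = 20)
Q = 184496 (Q = -1540 - 148*(-1257) = -1540 + 186036 = 184496)
1/(Q + (730*U(4, 0) + (191 + 165)/(20 + 162))) = 1/(184496 + (730*20 + (191 + 165)/(20 + 162))) = 1/(184496 + (14600 + 356/182)) = 1/(184496 + (14600 + 356*(1/182))) = 1/(184496 + (14600 + 178/91)) = 1/(184496 + 1328778/91) = 1/(18117914/91) = 91/18117914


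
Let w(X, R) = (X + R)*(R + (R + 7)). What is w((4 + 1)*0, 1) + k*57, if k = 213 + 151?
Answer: 20757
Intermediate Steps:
w(X, R) = (7 + 2*R)*(R + X) (w(X, R) = (R + X)*(R + (7 + R)) = (R + X)*(7 + 2*R) = (7 + 2*R)*(R + X))
k = 364
w((4 + 1)*0, 1) + k*57 = (2*1² + 7*1 + 7*((4 + 1)*0) + 2*1*((4 + 1)*0)) + 364*57 = (2*1 + 7 + 7*(5*0) + 2*1*(5*0)) + 20748 = (2 + 7 + 7*0 + 2*1*0) + 20748 = (2 + 7 + 0 + 0) + 20748 = 9 + 20748 = 20757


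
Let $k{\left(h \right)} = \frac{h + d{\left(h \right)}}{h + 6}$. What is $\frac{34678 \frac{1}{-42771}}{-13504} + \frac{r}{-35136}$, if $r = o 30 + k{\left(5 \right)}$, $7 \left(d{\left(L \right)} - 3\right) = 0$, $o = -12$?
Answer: $\frac{5979159959}{581333851296} \approx 0.010285$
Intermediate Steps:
$d{\left(L \right)} = 3$ ($d{\left(L \right)} = 3 + \frac{1}{7} \cdot 0 = 3 + 0 = 3$)
$k{\left(h \right)} = \frac{3 + h}{6 + h}$ ($k{\left(h \right)} = \frac{h + 3}{h + 6} = \frac{3 + h}{6 + h}$)
$r = - \frac{3952}{11}$ ($r = \left(-12\right) 30 + \frac{3 + 5}{6 + 5} = -360 + \frac{1}{11} \cdot 8 = -360 + \frac{8}{11} = - \frac{3952}{11} \approx -359.27$)
$\frac{34678 \frac{1}{-42771}}{-13504} + \frac{r}{-35136} = \frac{34678 \frac{1}{-42771}}{-13504} - \frac{3952}{11 \left(-35136\right)} = 34678 \left(- \frac{1}{42771}\right) \left(- \frac{1}{13504}\right) - - \frac{247}{24156} = \left(- \frac{34678}{42771}\right) \left(- \frac{1}{13504}\right) + \frac{247}{24156} = \frac{17339}{288789792} + \frac{247}{24156} = \frac{5979159959}{581333851296}$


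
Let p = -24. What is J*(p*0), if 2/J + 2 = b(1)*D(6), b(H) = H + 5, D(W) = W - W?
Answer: 0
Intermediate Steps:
D(W) = 0
b(H) = 5 + H
J = -1 (J = 2/(-2 + (5 + 1)*0) = 2/(-2 + 6*0) = 2/(-2 + 0) = 2/(-2) = 2*(-½) = -1)
J*(p*0) = -(-24)*0 = -1*0 = 0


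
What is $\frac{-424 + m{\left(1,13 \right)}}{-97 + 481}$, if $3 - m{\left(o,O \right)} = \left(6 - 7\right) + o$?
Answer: $- \frac{421}{384} \approx -1.0964$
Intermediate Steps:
$m{\left(o,O \right)} = 4 - o$ ($m{\left(o,O \right)} = 3 - \left(\left(6 - 7\right) + o\right) = 3 - \left(-1 + o\right) = 4 - o$)
$\frac{-424 + m{\left(1,13 \right)}}{-97 + 481} = \frac{-424 + \left(4 - 1\right)}{-97 + 481} = \frac{-424 + \left(4 - 1\right)}{384} = \frac{-424 + 3}{384} = \frac{1}{384} \left(-421\right) = - \frac{421}{384}$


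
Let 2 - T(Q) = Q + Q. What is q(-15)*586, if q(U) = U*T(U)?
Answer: -281280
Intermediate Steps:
T(Q) = 2 - 2*Q (T(Q) = 2 - (Q + Q) = 2 - 2*Q)
q(U) = U*(2 - 2*U)
q(-15)*586 = (2*(-15)*(1 - 1*(-15)))*586 = (2*(-15)*(1 + 15))*586 = (2*(-15)*16)*586 = -480*586 = -281280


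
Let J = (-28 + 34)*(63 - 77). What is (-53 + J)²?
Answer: 18769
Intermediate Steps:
J = -84 (J = 6*(-14) = -84)
(-53 + J)² = (-53 - 84)² = (-137)² = 18769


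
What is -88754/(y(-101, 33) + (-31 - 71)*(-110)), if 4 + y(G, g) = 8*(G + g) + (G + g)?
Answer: -44377/5302 ≈ -8.3699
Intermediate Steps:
y(G, g) = -4 + 9*G + 9*g (y(G, g) = -4 + (8*(G + g) + (G + g)) = -4 + ((8*G + 8*g) + (G + g)) = -4 + (9*G + 9*g) = -4 + 9*G + 9*g)
-88754/(y(-101, 33) + (-31 - 71)*(-110)) = -88754/((-4 + 9*(-101) + 9*33) + (-31 - 71)*(-110)) = -88754/((-4 - 909 + 297) - 102*(-110)) = -88754/(-616 + 11220) = -88754/10604 = -88754*1/10604 = -44377/5302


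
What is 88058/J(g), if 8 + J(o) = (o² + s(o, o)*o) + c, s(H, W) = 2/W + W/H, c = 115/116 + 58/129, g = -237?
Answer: 1317699912/836898227 ≈ 1.5745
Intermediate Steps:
c = 21563/14964 (c = 115*(1/116) + 58*(1/129) = 115/116 + 58/129 = 21563/14964 ≈ 1.4410)
J(o) = -98149/14964 + o² + o*(1 + 2/o) (J(o) = -8 + ((o² + (2/o + o/o)*o) + 21563/14964) = -8 + ((o² + (2/o + 1)*o) + 21563/14964) = -8 + ((o² + (1 + 2/o)*o) + 21563/14964) = -8 + ((o² + o*(1 + 2/o)) + 21563/14964) = -8 + (21563/14964 + o² + o*(1 + 2/o)) = -98149/14964 + o² + o*(1 + 2/o))
88058/J(g) = 88058/(-68221/14964 - 237 + (-237)²) = 88058/(-68221/14964 - 237 + 56169) = 88058/(836898227/14964) = 88058*(14964/836898227) = 1317699912/836898227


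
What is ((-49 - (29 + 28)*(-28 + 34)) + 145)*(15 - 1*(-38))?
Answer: -13038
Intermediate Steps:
((-49 - (29 + 28)*(-28 + 34)) + 145)*(15 - 1*(-38)) = ((-49 - 57*6) + 145)*(15 + 38) = ((-49 - 1*342) + 145)*53 = ((-49 - 342) + 145)*53 = (-391 + 145)*53 = -246*53 = -13038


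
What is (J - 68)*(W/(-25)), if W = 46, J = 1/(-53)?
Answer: 33166/265 ≈ 125.15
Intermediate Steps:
J = -1/53 ≈ -0.018868
(J - 68)*(W/(-25)) = (-1/53 - 68)*(46/(-25)) = -165830*(-1)/(53*25) = -3605/53*(-46/25) = 33166/265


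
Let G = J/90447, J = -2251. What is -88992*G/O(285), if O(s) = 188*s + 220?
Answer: 8346708/202752025 ≈ 0.041167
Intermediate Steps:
O(s) = 220 + 188*s
G = -2251/90447 ≈ -0.024888
-88992*G/O(285) = -88992*(-2251/(90447*(220 + 188*285))) = -88992*(-2251/(90447*(220 + 53580))) = -88992/(53800*(-90447/2251)) = -88992/(-4866048600/2251) = -88992*(-2251/4866048600) = 8346708/202752025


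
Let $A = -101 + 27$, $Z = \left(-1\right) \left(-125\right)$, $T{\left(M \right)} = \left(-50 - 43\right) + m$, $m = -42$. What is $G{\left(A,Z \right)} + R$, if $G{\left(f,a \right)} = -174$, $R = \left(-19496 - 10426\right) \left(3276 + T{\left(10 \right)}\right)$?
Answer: $-93985176$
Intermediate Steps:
$T{\left(M \right)} = -135$ ($T{\left(M \right)} = \left(-50 - 43\right) - 42 = -93 - 42 = -135$)
$R = -93985002$ ($R = \left(-19496 - 10426\right) \left(3276 - 135\right) = \left(-29922\right) 3141 = -93985002$)
$Z = 125$
$A = -74$
$G{\left(A,Z \right)} + R = -174 - 93985002 = -93985176$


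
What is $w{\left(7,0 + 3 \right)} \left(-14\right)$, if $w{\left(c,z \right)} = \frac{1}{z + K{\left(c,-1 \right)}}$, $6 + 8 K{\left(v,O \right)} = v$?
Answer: $- \frac{112}{25} \approx -4.48$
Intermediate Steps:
$K{\left(v,O \right)} = - \frac{3}{4} + \frac{v}{8}$
$w{\left(c,z \right)} = \frac{1}{- \frac{3}{4} + z + \frac{c}{8}}$ ($w{\left(c,z \right)} = \frac{1}{z + \left(- \frac{3}{4} + \frac{c}{8}\right)} = \frac{1}{- \frac{3}{4} + z + \frac{c}{8}}$)
$w{\left(7,0 + 3 \right)} \left(-14\right) = \frac{8}{-6 + 7 + 8 \left(0 + 3\right)} \left(-14\right) = \frac{8}{-6 + 7 + 8 \cdot 3} \left(-14\right) = \frac{8}{-6 + 7 + 24} \left(-14\right) = \frac{8}{25} \left(-14\right) = - \frac{112}{25}$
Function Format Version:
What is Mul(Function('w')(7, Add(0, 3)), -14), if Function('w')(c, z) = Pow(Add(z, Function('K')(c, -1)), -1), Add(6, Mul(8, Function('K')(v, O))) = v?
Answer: Rational(-112, 25) ≈ -4.4800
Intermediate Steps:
Function('K')(v, O) = Add(Rational(-3, 4), Mul(Rational(1, 8), v))
Function('w')(c, z) = Pow(Add(Rational(-3, 4), z, Mul(Rational(1, 8), c)), -1) (Function('w')(c, z) = Pow(Add(z, Add(Rational(-3, 4), Mul(Rational(1, 8), c))), -1) = Pow(Add(Rational(-3, 4), z, Mul(Rational(1, 8), c)), -1))
Mul(Function('w')(7, Add(0, 3)), -14) = Mul(Mul(8, Pow(Add(-6, 7, Mul(8, Add(0, 3))), -1)), -14) = Mul(Mul(8, Pow(Add(-6, 7, Mul(8, 3)), -1)), -14) = Mul(Mul(8, Pow(Add(-6, 7, 24), -1)), -14) = Mul(Mul(8, Pow(25, -1)), -14) = Mul(Mul(8, Rational(1, 25)), -14) = Mul(Rational(8, 25), -14) = Rational(-112, 25)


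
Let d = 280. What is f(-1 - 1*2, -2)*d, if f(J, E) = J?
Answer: -840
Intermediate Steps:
f(-1 - 1*2, -2)*d = (-1 - 1*2)*280 = (-1 - 2)*280 = -3*280 = -840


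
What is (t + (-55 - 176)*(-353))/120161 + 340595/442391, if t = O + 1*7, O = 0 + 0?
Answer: 4529601285/3126949703 ≈ 1.4486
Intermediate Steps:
O = 0
t = 7 (t = 0 + 1*7 = 0 + 7 = 7)
(t + (-55 - 176)*(-353))/120161 + 340595/442391 = (7 + (-55 - 176)*(-353))/120161 + 340595/442391 = (7 - 231*(-353))*(1/120161) + 340595*(1/442391) = (7 + 81543)*(1/120161) + 20035/26023 = 81550*(1/120161) + 20035/26023 = 81550/120161 + 20035/26023 = 4529601285/3126949703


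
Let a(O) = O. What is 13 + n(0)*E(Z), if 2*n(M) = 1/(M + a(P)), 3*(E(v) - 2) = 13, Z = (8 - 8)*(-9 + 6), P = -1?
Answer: 59/6 ≈ 9.8333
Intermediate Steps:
Z = 0 (Z = 0*(-3) = 0)
E(v) = 19/3 (E(v) = 2 + (⅓)*13 = 2 + 13/3 = 19/3)
n(M) = 1/(2*(-1 + M)) (n(M) = 1/(2*(M - 1)) = 1/(2*(-1 + M)))
13 + n(0)*E(Z) = 13 + (1/(2*(-1 + 0)))*(19/3) = 13 + ((½)/(-1))*(19/3) = 13 + ((½)*(-1))*(19/3) = 13 - ½*19/3 = 13 - 19/6 = 59/6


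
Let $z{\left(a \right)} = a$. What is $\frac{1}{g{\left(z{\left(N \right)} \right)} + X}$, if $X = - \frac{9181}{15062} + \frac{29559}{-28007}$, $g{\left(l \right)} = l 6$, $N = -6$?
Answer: $- \frac{421841434}{15888641549} \approx -0.02655$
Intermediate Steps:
$g{\left(l \right)} = 6 l$
$X = - \frac{702349925}{421841434}$ ($X = \left(-9181\right) \frac{1}{15062} + 29559 \left(- \frac{1}{28007}\right) = - \frac{9181}{15062} - \frac{29559}{28007} = - \frac{702349925}{421841434} \approx -1.665$)
$\frac{1}{g{\left(z{\left(N \right)} \right)} + X} = \frac{1}{6 \left(-6\right) - \frac{702349925}{421841434}} = \frac{1}{-36 - \frac{702349925}{421841434}} = \frac{1}{- \frac{15888641549}{421841434}} = - \frac{421841434}{15888641549}$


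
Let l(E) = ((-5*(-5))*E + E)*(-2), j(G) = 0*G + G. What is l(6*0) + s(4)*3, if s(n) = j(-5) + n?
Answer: -3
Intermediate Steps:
j(G) = G (j(G) = 0 + G = G)
s(n) = -5 + n
l(E) = -52*E (l(E) = (25*E + E)*(-2) = (26*E)*(-2) = -52*E)
l(6*0) + s(4)*3 = -312*0 + (-5 + 4)*3 = -52*0 - 1*3 = 0 - 3 = -3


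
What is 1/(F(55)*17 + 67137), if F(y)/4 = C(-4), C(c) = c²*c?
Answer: 1/62785 ≈ 1.5927e-5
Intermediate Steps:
C(c) = c³
F(y) = -256 (F(y) = 4*(-4)³ = 4*(-64) = -256)
1/(F(55)*17 + 67137) = 1/(-256*17 + 67137) = 1/(-4352 + 67137) = 1/62785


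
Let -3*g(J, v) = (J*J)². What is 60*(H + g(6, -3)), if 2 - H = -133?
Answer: -17820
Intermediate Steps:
g(J, v) = -J⁴/3
H = 135 (H = 2 - 1*(-133) = 2 + 133 = 135)
60*(H + g(6, -3)) = 60*(135 - ⅓*6⁴) = 60*(135 - ⅓*1296) = 60*(135 - 432) = 60*(-297) = -17820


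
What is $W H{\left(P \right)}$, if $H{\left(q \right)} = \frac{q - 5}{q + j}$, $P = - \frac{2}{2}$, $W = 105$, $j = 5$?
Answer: $- \frac{315}{2} \approx -157.5$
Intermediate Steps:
$P = -1$ ($P = \left(-2\right) \frac{1}{2} = -1$)
$H{\left(q \right)} = \frac{-5 + q}{5 + q}$ ($H{\left(q \right)} = \frac{q - 5}{q + 5} = \frac{-5 + q}{5 + q}$)
$W H{\left(P \right)} = 105 \frac{-5 - 1}{5 - 1} = 105 \cdot \frac{1}{4} \left(-6\right) = 105 \left(- \frac{3}{2}\right) = - \frac{315}{2}$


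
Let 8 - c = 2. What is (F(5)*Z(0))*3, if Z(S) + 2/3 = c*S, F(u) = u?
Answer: -10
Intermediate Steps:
c = 6 (c = 8 - 1*2 = 8 - 2 = 6)
Z(S) = -⅔ + 6*S
(F(5)*Z(0))*3 = (5*(-⅔ + 6*0))*3 = (5*(-⅔ + 0))*3 = (5*(-⅔))*3 = -10/3*3 = -10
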